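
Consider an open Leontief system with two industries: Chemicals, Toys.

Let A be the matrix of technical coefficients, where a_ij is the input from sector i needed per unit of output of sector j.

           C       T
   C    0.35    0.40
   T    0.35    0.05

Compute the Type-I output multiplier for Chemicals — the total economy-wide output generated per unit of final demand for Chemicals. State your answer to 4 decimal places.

m_C = 2.7225

I − A =
  [   0.65    -0.40]
  [  -0.35     0.95]
det(I−A) = (0.65)(0.95) − (-0.40)(-0.35) = 0.4775
adj(I−A) = [[0.95, 0.40], [0.35, 0.65]]
(I − A)⁻¹ = adj(I−A) / det(I−A) ≈
  [   1.98953     0.83770]
  [   0.73298     1.36126]
The output multiplier for sector j is the column-j sum of the Leontief inverse (I − A)⁻¹ = adj(I−A) / det(I−A).
Column C of adj(I−A): (0.95, 0.35); det(I−A) = 0.4775.
m_C = (0.95 + 0.35) / 0.4775 = 1.30 / 0.4775 ≈ 2.7225.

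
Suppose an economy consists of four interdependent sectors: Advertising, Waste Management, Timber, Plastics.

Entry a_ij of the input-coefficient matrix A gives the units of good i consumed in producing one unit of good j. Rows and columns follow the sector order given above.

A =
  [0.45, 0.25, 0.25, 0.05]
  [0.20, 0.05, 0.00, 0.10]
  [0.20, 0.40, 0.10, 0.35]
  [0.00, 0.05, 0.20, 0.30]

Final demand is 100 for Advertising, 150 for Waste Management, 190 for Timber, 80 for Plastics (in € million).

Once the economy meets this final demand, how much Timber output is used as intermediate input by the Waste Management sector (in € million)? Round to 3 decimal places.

z_TW = 130.384

I − A =
  [   0.55    -0.25    -0.25    -0.05]
  [  -0.20     0.95     0.00    -0.10]
  [  -0.20    -0.40     0.90    -0.35]
  [   0.00    -0.05    -0.20     0.70]
Compute the cofactors C_ij = (−1)^(i+j)·(3×3 minor ij) of I−A; the adjugate is their transpose:
adj(I−A) = Cᵀ =
  [ 0.519500   0.220625   0.179500   0.158375]
  [ 0.116000   0.271000   0.048000   0.071000]
  [ 0.191500   0.199125   0.327500   0.205875]
  [ 0.063000   0.076250   0.097000   0.357750]
det(I−A) = Σ_j (I−A)_1j·C_1j = (0.55)(0.519500) + (-0.25)(0.116000) + (-0.25)(0.191500) + (-0.05)(0.063000) = 0.2057
(I − A)⁻¹ = adj(I−A) / det(I−A) ≈
  [   2.5255     1.0726     0.8726     0.7699]
  [   0.5639     1.3175     0.2333     0.3452]
  [   0.9310     0.9680     1.5921     1.0009]
  [   0.3063     0.3707     0.4716     1.7392]
First solve x = (I − A)⁻¹ d = adj(I−A)·d / det(I−A); in particular x_W = (0.116000·100 + 0.271000·150 + 0.048000·190 + 0.071000·80) / 0.2057 = 67.05 / 0.2057 ≈ 325.96014.
Intermediate flow from T to W: z_TW = a_TW · x_W = 0.40 × 67.05 / 0.2057 = 26.82 / 0.2057 ≈ 130.384.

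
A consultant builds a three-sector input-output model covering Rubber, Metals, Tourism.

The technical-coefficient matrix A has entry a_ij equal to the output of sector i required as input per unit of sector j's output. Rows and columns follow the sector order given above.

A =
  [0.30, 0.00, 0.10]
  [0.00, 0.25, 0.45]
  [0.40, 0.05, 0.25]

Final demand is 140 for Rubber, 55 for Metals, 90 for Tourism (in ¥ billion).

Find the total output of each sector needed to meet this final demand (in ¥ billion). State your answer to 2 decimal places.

I − A =
  [   0.70     0.00    -0.10]
  [   0.00     0.75    -0.45]
  [  -0.40    -0.05     0.75]
Cofactors of I−A, C_ij = (−1)^(i+j)·(minor ij) (rows/columns in the sector order above):
  C_11 = (0.75)(0.75) − (-0.45)(-0.05) = 0.5400
  C_12 = −[(0.00)(0.75) − (-0.45)(-0.40)] = 0.1800
  C_13 = (0.00)(-0.05) − (0.75)(-0.40) = 0.3000
  C_21 = −[(0.00)(0.75) − (-0.10)(-0.05)] = 0.0050
  C_22 = (0.70)(0.75) − (-0.10)(-0.40) = 0.4850
  C_23 = −[(0.70)(-0.05) − (0.00)(-0.40)] = 0.0350
  C_31 = (0.00)(-0.45) − (-0.10)(0.75) = 0.0750
  C_32 = −[(0.70)(-0.45) − (-0.10)(0.00)] = 0.3150
  C_33 = (0.70)(0.75) − (0.00)(0.00) = 0.5250
det(I−A) = Σ_j (I−A)_1j·C_1j = (0.70)(0.5400) + (0.00)(0.1800) + (-0.10)(0.3000) = 0.3480
adj(I−A) = Cᵀ =
  [ 0.5400   0.0050   0.0750]
  [ 0.1800   0.4850   0.3150]
  [ 0.3000   0.0350   0.5250]
(I − A)⁻¹ = adj(I−A) / det(I−A) ≈
  [   1.5517     0.0144     0.2155]
  [   0.5172     1.3937     0.9052]
  [   0.8621     0.1006     1.5086]
x = (I − A)⁻¹ d = adj(I−A)·d / det(I−A), with det(I−A) = 0.3480:
  x_1 = (0.5400·140 + 0.0050·55 + 0.0750·90) / 0.3480 = 82.625 / 0.3480 ≈ 237.43
  x_2 = (0.1800·140 + 0.4850·55 + 0.3150·90) / 0.3480 = 80.225 / 0.3480 ≈ 230.53
  x_3 = (0.3000·140 + 0.0350·55 + 0.5250·90) / 0.3480 = 91.175 / 0.3480 ≈ 262.00

x_1 = 237.43, x_2 = 230.53, x_3 = 262.00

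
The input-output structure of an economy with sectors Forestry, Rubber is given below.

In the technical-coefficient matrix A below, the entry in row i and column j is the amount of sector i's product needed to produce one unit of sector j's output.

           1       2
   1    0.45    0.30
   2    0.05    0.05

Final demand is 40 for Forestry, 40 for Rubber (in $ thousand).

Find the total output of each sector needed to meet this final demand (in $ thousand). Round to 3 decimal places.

x_1 = 98.522, x_2 = 47.291

I − A =
  [   0.55    -0.30]
  [  -0.05     0.95]
det(I−A) = (0.55)(0.95) − (-0.30)(-0.05) = 0.5075
adj(I−A) = [[0.95, 0.30], [0.05, 0.55]]
(I − A)⁻¹ = adj(I−A) / det(I−A) ≈
  [   1.8719     0.5911]
  [   0.0985     1.0837]
x = (I − A)⁻¹ d = adj(I−A)·d / det(I−A), with det(I−A) = 0.5075:
  x_1 = (0.95·40 + 0.30·40) / 0.5075 = 50.00 / 0.5075 ≈ 98.522
  x_2 = (0.05·40 + 0.55·40) / 0.5075 = 24.00 / 0.5075 ≈ 47.291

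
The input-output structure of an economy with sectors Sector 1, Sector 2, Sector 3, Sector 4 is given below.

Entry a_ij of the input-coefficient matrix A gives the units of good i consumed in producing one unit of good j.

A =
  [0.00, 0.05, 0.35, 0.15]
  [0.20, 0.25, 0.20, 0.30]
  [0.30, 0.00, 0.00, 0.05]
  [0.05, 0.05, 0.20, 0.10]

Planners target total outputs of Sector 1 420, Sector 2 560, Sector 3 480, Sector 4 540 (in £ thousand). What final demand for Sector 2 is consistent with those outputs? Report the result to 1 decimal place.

d_2 = 78.0

I − A =
  [   1.00    -0.05    -0.35    -0.15]
  [  -0.20     0.75    -0.20    -0.30]
  [  -0.30     0.00     1.00    -0.05]
  [  -0.05    -0.05    -0.20     0.90]
d = (I − A) x:
  d_1 = (+1.00)·420 + (-0.05)·560 + (-0.35)·480 + (-0.15)·540 = 143.0
  d_2 = (-0.20)·420 + (+0.75)·560 + (-0.20)·480 + (-0.30)·540 = 78.0
  d_3 = (-0.30)·420 + (+0.00)·560 + (+1.00)·480 + (-0.05)·540 = 327.0
  d_4 = (-0.05)·420 + (-0.05)·560 + (-0.20)·480 + (+0.90)·540 = 341.0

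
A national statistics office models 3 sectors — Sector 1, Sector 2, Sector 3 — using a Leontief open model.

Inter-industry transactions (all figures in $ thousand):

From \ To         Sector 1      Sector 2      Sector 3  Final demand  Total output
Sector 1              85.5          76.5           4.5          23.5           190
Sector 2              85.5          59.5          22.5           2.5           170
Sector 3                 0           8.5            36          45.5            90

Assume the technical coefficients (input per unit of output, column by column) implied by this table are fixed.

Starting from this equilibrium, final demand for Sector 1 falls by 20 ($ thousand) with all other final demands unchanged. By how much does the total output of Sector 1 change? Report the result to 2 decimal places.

Technical coefficients a_ij = z_ij / X_j:
  a_11 = 85.5/190 = 0.45, a_21 = 85.5/190 = 0.45, a_31 = 0/190 = 0.00
  a_12 = 76.5/170 = 0.45, a_22 = 59.5/170 = 0.35, a_32 = 8.5/170 = 0.05
  a_13 = 4.5/90 = 0.05, a_23 = 22.5/90 = 0.25, a_33 = 36/90 = 0.40
I − A =
  [   0.55    -0.45    -0.05]
  [  -0.45     0.65    -0.25]
  [   0.00    -0.05     0.60]
Cofactors of I−A, C_ij = (−1)^(i+j)·(minor ij) (rows/columns in the sector order above):
  C_11 = (0.65)(0.60) − (-0.25)(-0.05) = 0.3775
  C_12 = −[(-0.45)(0.60) − (-0.25)(0.00)] = 0.2700
  C_13 = (-0.45)(-0.05) − (0.65)(0.00) = 0.0225
  C_21 = −[(-0.45)(0.60) − (-0.05)(-0.05)] = 0.2725
  C_22 = (0.55)(0.60) − (-0.05)(0.00) = 0.3300
  C_23 = −[(0.55)(-0.05) − (-0.45)(0.00)] = 0.0275
  C_31 = (-0.45)(-0.25) − (-0.05)(0.65) = 0.1450
  C_32 = −[(0.55)(-0.25) − (-0.05)(-0.45)] = 0.1600
  C_33 = (0.55)(0.65) − (-0.45)(-0.45) = 0.1550
det(I−A) = Σ_j (I−A)_1j·C_1j = (0.55)(0.3775) + (-0.45)(0.2700) + (-0.05)(0.0225) = 0.0850
adj(I−A) = Cᵀ =
  [ 0.3775   0.2725   0.1450]
  [ 0.2700   0.3300   0.1600]
  [ 0.0225   0.0275   0.1550]
(I − A)⁻¹ = adj(I−A) / det(I−A) ≈
  [   4.4412     3.2059     1.7059]
  [   3.1765     3.8824     1.8824]
  [   0.2647     0.3235     1.8235]
Δx = (I − A)⁻¹ Δd with Δd having -20 in the Sector 1 component and 0 elsewhere.
So Δx_1 = L_11 · (-20), where L_11 = adj(I−A)_11 / det(I−A) = 0.3775 / 0.0850.
Δx_1 = 0.3775 × (-20) / 0.0850 = -7.55 / 0.0850 ≈ -88.82.

Δx_1 = -88.82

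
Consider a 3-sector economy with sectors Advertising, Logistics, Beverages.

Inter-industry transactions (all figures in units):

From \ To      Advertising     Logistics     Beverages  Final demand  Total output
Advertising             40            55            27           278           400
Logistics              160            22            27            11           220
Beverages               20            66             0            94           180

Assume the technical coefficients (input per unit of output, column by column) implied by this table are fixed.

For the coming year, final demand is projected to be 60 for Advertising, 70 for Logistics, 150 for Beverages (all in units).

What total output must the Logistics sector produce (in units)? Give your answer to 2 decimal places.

x_L = 180.71

Technical coefficients a_ij = z_ij / X_j:
  a_AA = 40/400 = 0.10, a_LA = 160/400 = 0.40, a_BA = 20/400 = 0.05
  a_AL = 55/220 = 0.25, a_LL = 22/220 = 0.10, a_BL = 66/220 = 0.30
  a_AB = 27/180 = 0.15, a_LB = 27/180 = 0.15, a_BB = 0/180 = 0.00
I − A =
  [   0.90    -0.25    -0.15]
  [  -0.40     0.90    -0.15]
  [  -0.05    -0.30     1.00]
Cofactors of I−A, C_ij = (−1)^(i+j)·(minor ij) (rows/columns in the sector order above):
  C_11 = (0.90)(1.00) − (-0.15)(-0.30) = 0.8550
  C_12 = −[(-0.40)(1.00) − (-0.15)(-0.05)] = 0.4075
  C_13 = (-0.40)(-0.30) − (0.90)(-0.05) = 0.1650
  C_21 = −[(-0.25)(1.00) − (-0.15)(-0.30)] = 0.2950
  C_22 = (0.90)(1.00) − (-0.15)(-0.05) = 0.8925
  C_23 = −[(0.90)(-0.30) − (-0.25)(-0.05)] = 0.2825
  C_31 = (-0.25)(-0.15) − (-0.15)(0.90) = 0.1725
  C_32 = −[(0.90)(-0.15) − (-0.15)(-0.40)] = 0.1950
  C_33 = (0.90)(0.90) − (-0.25)(-0.40) = 0.7100
det(I−A) = Σ_j (I−A)_1j·C_1j = (0.90)(0.8550) + (-0.25)(0.4075) + (-0.15)(0.1650) = 0.642875
adj(I−A) = Cᵀ =
  [ 0.8550   0.2950   0.1725]
  [ 0.4075   0.8925   0.1950]
  [ 0.1650   0.2825   0.7100]
(I − A)⁻¹ = adj(I−A) / det(I−A) ≈
  [   1.3300     0.4589     0.2683]
  [   0.6339     1.3883     0.3033]
  [   0.2567     0.4394     1.1044]
x = (I − A)⁻¹ d = adj(I−A)·d / det(I−A), with det(I−A) = 0.642875:
  x_A = (0.8550·60 + 0.2950·70 + 0.1725·150) / 0.642875 = 97.825 / 0.642875 ≈ 152.17
  x_L = (0.4075·60 + 0.8925·70 + 0.1950·150) / 0.642875 = 116.175 / 0.642875 ≈ 180.71
  x_B = (0.1650·60 + 0.2825·70 + 0.7100·150) / 0.642875 = 136.175 / 0.642875 ≈ 211.82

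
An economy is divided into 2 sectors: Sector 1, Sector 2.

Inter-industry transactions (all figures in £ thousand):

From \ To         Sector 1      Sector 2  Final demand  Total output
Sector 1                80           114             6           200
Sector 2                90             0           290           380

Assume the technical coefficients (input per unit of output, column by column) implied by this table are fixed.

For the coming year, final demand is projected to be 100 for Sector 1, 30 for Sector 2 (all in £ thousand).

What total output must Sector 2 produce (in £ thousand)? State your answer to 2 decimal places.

Technical coefficients a_ij = z_ij / X_j:
  a_11 = 80/200 = 0.40, a_21 = 90/200 = 0.45
  a_12 = 114/380 = 0.30, a_22 = 0/380 = 0.00
I − A =
  [   0.60    -0.30]
  [  -0.45     1.00]
det(I−A) = (0.60)(1.00) − (-0.30)(-0.45) = 0.4650
adj(I−A) = [[1.00, 0.30], [0.45, 0.60]]
(I − A)⁻¹ = adj(I−A) / det(I−A) ≈
  [   2.1505     0.6452]
  [   0.9677     1.2903]
x = (I − A)⁻¹ d = adj(I−A)·d / det(I−A), with det(I−A) = 0.4650:
  x_1 = (1.00·100 + 0.30·30) / 0.4650 = 109.00 / 0.4650 ≈ 234.41
  x_2 = (0.45·100 + 0.60·30) / 0.4650 = 63.00 / 0.4650 ≈ 135.48

x_2 = 135.48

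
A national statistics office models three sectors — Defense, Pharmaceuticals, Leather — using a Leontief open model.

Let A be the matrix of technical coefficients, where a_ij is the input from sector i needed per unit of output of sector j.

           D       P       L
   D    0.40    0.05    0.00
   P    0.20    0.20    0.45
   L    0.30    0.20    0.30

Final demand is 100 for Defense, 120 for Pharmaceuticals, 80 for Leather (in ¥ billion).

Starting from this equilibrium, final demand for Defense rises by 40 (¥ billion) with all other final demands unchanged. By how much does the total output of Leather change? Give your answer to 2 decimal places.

Δx_L = 41.75

I − A =
  [   0.60    -0.05     0.00]
  [  -0.20     0.80    -0.45]
  [  -0.30    -0.20     0.70]
Cofactors of I−A, C_ij = (−1)^(i+j)·(minor ij) (rows/columns in the sector order above):
  C_11 = (0.80)(0.70) − (-0.45)(-0.20) = 0.4700
  C_12 = −[(-0.20)(0.70) − (-0.45)(-0.30)] = 0.2750
  C_13 = (-0.20)(-0.20) − (0.80)(-0.30) = 0.2800
  C_21 = −[(-0.05)(0.70) − (0.00)(-0.20)] = 0.0350
  C_22 = (0.60)(0.70) − (0.00)(-0.30) = 0.4200
  C_23 = −[(0.60)(-0.20) − (-0.05)(-0.30)] = 0.1350
  C_31 = (-0.05)(-0.45) − (0.00)(0.80) = 0.0225
  C_32 = −[(0.60)(-0.45) − (0.00)(-0.20)] = 0.2700
  C_33 = (0.60)(0.80) − (-0.05)(-0.20) = 0.4700
det(I−A) = Σ_j (I−A)_1j·C_1j = (0.60)(0.4700) + (-0.05)(0.2750) + (0.00)(0.2800) = 0.26825
adj(I−A) = Cᵀ =
  [ 0.4700   0.0350   0.0225]
  [ 0.2750   0.4200   0.2700]
  [ 0.2800   0.1350   0.4700]
(I − A)⁻¹ = adj(I−A) / det(I−A) ≈
  [   1.7521     0.1305     0.0839]
  [   1.0252     1.5657     1.0065]
  [   1.0438     0.5033     1.7521]
Δx = (I − A)⁻¹ Δd with Δd having +40 in the Defense component and 0 elsewhere.
So Δx_L = L_LD · (+40), where L_LD = adj(I−A)_LD / det(I−A) = 0.2800 / 0.26825.
Δx_L = 0.2800 × (+40) / 0.26825 = 11.20 / 0.26825 ≈ 41.75.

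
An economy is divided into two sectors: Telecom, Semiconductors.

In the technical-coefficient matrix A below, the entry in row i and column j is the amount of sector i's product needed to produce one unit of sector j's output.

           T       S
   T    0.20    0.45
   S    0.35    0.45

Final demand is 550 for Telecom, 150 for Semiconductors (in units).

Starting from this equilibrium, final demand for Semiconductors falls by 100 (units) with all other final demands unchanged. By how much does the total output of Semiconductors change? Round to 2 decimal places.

Δx_S = -283.19

I − A =
  [   0.80    -0.45]
  [  -0.35     0.55]
det(I−A) = (0.80)(0.55) − (-0.45)(-0.35) = 0.2825
adj(I−A) = [[0.55, 0.45], [0.35, 0.80]]
(I − A)⁻¹ = adj(I−A) / det(I−A) ≈
  [   1.9469     1.5929]
  [   1.2389     2.8319]
Δx = (I − A)⁻¹ Δd with Δd having -100 in the Semiconductors component and 0 elsewhere.
So Δx_S = L_SS · (-100), where L_SS = adj(I−A)_SS / det(I−A) = 0.80 / 0.2825.
Δx_S = 0.80 × (-100) / 0.2825 = -80.00 / 0.2825 ≈ -283.19.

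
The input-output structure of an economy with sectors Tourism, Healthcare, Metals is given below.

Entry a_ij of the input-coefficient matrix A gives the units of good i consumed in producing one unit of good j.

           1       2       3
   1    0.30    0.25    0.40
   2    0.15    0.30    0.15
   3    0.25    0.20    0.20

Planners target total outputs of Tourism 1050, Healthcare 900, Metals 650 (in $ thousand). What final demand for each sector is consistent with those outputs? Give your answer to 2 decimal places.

I − A =
  [   0.70    -0.25    -0.40]
  [  -0.15     0.70    -0.15]
  [  -0.25    -0.20     0.80]
d = (I − A) x:
  d_1 = (+0.70)·1050 + (-0.25)·900 + (-0.40)·650 = 250.00
  d_2 = (-0.15)·1050 + (+0.70)·900 + (-0.15)·650 = 375.00
  d_3 = (-0.25)·1050 + (-0.20)·900 + (+0.80)·650 = 77.50

d_1 = 250.00, d_2 = 375.00, d_3 = 77.50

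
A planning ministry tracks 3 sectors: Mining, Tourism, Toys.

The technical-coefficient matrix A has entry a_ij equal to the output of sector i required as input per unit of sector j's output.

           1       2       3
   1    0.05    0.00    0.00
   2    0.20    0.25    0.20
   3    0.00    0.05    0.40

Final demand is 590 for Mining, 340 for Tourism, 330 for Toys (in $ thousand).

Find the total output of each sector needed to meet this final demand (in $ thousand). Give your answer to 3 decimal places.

x_1 = 621.053, x_2 = 783.014, x_3 = 615.251

I − A =
  [   0.95     0.00     0.00]
  [  -0.20     0.75    -0.20]
  [   0.00    -0.05     0.60]
Cofactors of I−A, C_ij = (−1)^(i+j)·(minor ij) (rows/columns in the sector order above):
  C_11 = (0.75)(0.60) − (-0.20)(-0.05) = 0.4400
  C_12 = −[(-0.20)(0.60) − (-0.20)(0.00)] = 0.1200
  C_13 = (-0.20)(-0.05) − (0.75)(0.00) = 0.0100
  C_21 = −[(0.00)(0.60) − (0.00)(-0.05)] = 0.0000
  C_22 = (0.95)(0.60) − (0.00)(0.00) = 0.5700
  C_23 = −[(0.95)(-0.05) − (0.00)(0.00)] = 0.0475
  C_31 = (0.00)(-0.20) − (0.00)(0.75) = 0.0000
  C_32 = −[(0.95)(-0.20) − (0.00)(-0.20)] = 0.1900
  C_33 = (0.95)(0.75) − (0.00)(-0.20) = 0.7125
det(I−A) = Σ_j (I−A)_1j·C_1j = (0.95)(0.4400) + (0.00)(0.1200) + (0.00)(0.0100) = 0.4180
adj(I−A) = Cᵀ =
  [ 0.4400   0.0000   0.0000]
  [ 0.1200   0.5700   0.1900]
  [ 0.0100   0.0475   0.7125]
(I − A)⁻¹ = adj(I−A) / det(I−A) ≈
  [   1.0526     0.0000     0.0000]
  [   0.2871     1.3636     0.4545]
  [   0.0239     0.1136     1.7045]
x = (I − A)⁻¹ d = adj(I−A)·d / det(I−A), with det(I−A) = 0.4180:
  x_1 = (0.4400·590 + 0.0000·340 + 0.0000·330) / 0.4180 = 259.60 / 0.4180 ≈ 621.053
  x_2 = (0.1200·590 + 0.5700·340 + 0.1900·330) / 0.4180 = 327.30 / 0.4180 ≈ 783.014
  x_3 = (0.0100·590 + 0.0475·340 + 0.7125·330) / 0.4180 = 257.175 / 0.4180 ≈ 615.251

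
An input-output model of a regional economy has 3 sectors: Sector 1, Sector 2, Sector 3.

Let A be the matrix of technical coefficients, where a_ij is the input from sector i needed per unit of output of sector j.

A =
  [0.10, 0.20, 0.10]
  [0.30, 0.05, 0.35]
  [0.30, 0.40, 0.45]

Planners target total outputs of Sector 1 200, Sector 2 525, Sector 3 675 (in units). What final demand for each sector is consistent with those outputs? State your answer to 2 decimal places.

d_1 = 7.50, d_2 = 202.50, d_3 = 101.25

I − A =
  [   0.90    -0.20    -0.10]
  [  -0.30     0.95    -0.35]
  [  -0.30    -0.40     0.55]
d = (I − A) x:
  d_1 = (+0.90)·200 + (-0.20)·525 + (-0.10)·675 = 7.50
  d_2 = (-0.30)·200 + (+0.95)·525 + (-0.35)·675 = 202.50
  d_3 = (-0.30)·200 + (-0.40)·525 + (+0.55)·675 = 101.25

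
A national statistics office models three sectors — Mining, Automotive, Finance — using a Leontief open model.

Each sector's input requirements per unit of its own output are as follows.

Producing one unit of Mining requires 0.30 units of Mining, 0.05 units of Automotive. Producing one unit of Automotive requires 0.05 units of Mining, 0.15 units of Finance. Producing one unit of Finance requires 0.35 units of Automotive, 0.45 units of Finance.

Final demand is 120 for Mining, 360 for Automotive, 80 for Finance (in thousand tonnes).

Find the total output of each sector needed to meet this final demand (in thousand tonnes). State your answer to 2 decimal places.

x_1 = 204.68, x_2 = 465.59, x_3 = 272.43

I − A =
  [   0.70    -0.05     0.00]
  [  -0.05     1.00    -0.35]
  [   0.00    -0.15     0.55]
Cofactors of I−A, C_ij = (−1)^(i+j)·(minor ij) (rows/columns in the sector order above):
  C_11 = (1.00)(0.55) − (-0.35)(-0.15) = 0.4975
  C_12 = −[(-0.05)(0.55) − (-0.35)(0.00)] = 0.0275
  C_13 = (-0.05)(-0.15) − (1.00)(0.00) = 0.0075
  C_21 = −[(-0.05)(0.55) − (0.00)(-0.15)] = 0.0275
  C_22 = (0.70)(0.55) − (0.00)(0.00) = 0.3850
  C_23 = −[(0.70)(-0.15) − (-0.05)(0.00)] = 0.1050
  C_31 = (-0.05)(-0.35) − (0.00)(1.00) = 0.0175
  C_32 = −[(0.70)(-0.35) − (0.00)(-0.05)] = 0.2450
  C_33 = (0.70)(1.00) − (-0.05)(-0.05) = 0.6975
det(I−A) = Σ_j (I−A)_1j·C_1j = (0.70)(0.4975) + (-0.05)(0.0275) + (0.00)(0.0075) = 0.346875
adj(I−A) = Cᵀ =
  [ 0.4975   0.0275   0.0175]
  [ 0.0275   0.3850   0.2450]
  [ 0.0075   0.1050   0.6975]
(I − A)⁻¹ = adj(I−A) / det(I−A) ≈
  [   1.4342     0.0793     0.0505]
  [   0.0793     1.1099     0.7063]
  [   0.0216     0.3027     2.0108]
x = (I − A)⁻¹ d = adj(I−A)·d / det(I−A), with det(I−A) = 0.346875:
  x_1 = (0.4975·120 + 0.0275·360 + 0.0175·80) / 0.346875 = 71.00 / 0.346875 ≈ 204.68
  x_2 = (0.0275·120 + 0.3850·360 + 0.2450·80) / 0.346875 = 161.50 / 0.346875 ≈ 465.59
  x_3 = (0.0075·120 + 0.1050·360 + 0.6975·80) / 0.346875 = 94.50 / 0.346875 ≈ 272.43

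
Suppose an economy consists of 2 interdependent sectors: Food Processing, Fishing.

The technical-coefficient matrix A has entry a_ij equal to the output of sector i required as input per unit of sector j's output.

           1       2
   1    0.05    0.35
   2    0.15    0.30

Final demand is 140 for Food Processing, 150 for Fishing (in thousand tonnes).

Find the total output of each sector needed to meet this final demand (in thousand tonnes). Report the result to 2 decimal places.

I − A =
  [   0.95    -0.35]
  [  -0.15     0.70]
det(I−A) = (0.95)(0.70) − (-0.35)(-0.15) = 0.6125
adj(I−A) = [[0.70, 0.35], [0.15, 0.95]]
(I − A)⁻¹ = adj(I−A) / det(I−A) ≈
  [   1.1429     0.5714]
  [   0.2449     1.5510]
x = (I − A)⁻¹ d = adj(I−A)·d / det(I−A), with det(I−A) = 0.6125:
  x_1 = (0.70·140 + 0.35·150) / 0.6125 = 150.50 / 0.6125 ≈ 245.71
  x_2 = (0.15·140 + 0.95·150) / 0.6125 = 163.50 / 0.6125 ≈ 266.94

x_1 = 245.71, x_2 = 266.94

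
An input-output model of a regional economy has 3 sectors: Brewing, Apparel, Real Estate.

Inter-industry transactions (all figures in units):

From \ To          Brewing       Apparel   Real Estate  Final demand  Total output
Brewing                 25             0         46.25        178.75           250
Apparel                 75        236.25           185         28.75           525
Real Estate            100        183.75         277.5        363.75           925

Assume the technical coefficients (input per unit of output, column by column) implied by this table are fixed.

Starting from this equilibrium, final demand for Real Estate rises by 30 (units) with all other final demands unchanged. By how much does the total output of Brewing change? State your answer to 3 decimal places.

Technical coefficients a_ij = z_ij / X_j:
  a_BB = 25/250 = 0.10, a_AB = 75/250 = 0.30, a_RB = 100/250 = 0.40
  a_BA = 0/525 = 0.00, a_AA = 236.25/525 = 0.45, a_RA = 183.75/525 = 0.35
  a_BR = 46.25/925 = 0.05, a_AR = 185/925 = 0.20, a_RR = 277.5/925 = 0.30
I − A =
  [   0.90     0.00    -0.05]
  [  -0.30     0.55    -0.20]
  [  -0.40    -0.35     0.70]
Cofactors of I−A, C_ij = (−1)^(i+j)·(minor ij) (rows/columns in the sector order above):
  C_11 = (0.55)(0.70) − (-0.20)(-0.35) = 0.3150
  C_12 = −[(-0.30)(0.70) − (-0.20)(-0.40)] = 0.2900
  C_13 = (-0.30)(-0.35) − (0.55)(-0.40) = 0.3250
  C_21 = −[(0.00)(0.70) − (-0.05)(-0.35)] = 0.0175
  C_22 = (0.90)(0.70) − (-0.05)(-0.40) = 0.6100
  C_23 = −[(0.90)(-0.35) − (0.00)(-0.40)] = 0.3150
  C_31 = (0.00)(-0.20) − (-0.05)(0.55) = 0.0275
  C_32 = −[(0.90)(-0.20) − (-0.05)(-0.30)] = 0.1950
  C_33 = (0.90)(0.55) − (0.00)(-0.30) = 0.4950
det(I−A) = Σ_j (I−A)_1j·C_1j = (0.90)(0.3150) + (0.00)(0.2900) + (-0.05)(0.3250) = 0.26725
adj(I−A) = Cᵀ =
  [ 0.3150   0.0175   0.0275]
  [ 0.2900   0.6100   0.1950]
  [ 0.3250   0.3150   0.4950]
(I − A)⁻¹ = adj(I−A) / det(I−A) ≈
  [   1.1787     0.0655     0.1029]
  [   1.0851     2.2825     0.7297]
  [   1.2161     1.1787     1.8522]
Δx = (I − A)⁻¹ Δd with Δd having +30 in the Real Estate component and 0 elsewhere.
So Δx_B = L_BR · (+30), where L_BR = adj(I−A)_BR / det(I−A) = 0.0275 / 0.26725.
Δx_B = 0.0275 × (+30) / 0.26725 = 0.825 / 0.26725 ≈ 3.087.

Δx_B = 3.087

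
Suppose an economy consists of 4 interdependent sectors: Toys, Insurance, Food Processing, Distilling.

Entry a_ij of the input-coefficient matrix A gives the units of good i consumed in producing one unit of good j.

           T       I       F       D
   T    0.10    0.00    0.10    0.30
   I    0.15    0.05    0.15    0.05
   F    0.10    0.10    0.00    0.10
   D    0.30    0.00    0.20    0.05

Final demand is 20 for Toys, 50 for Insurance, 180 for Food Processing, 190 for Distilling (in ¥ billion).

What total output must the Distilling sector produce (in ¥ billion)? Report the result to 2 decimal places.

x_D = 296.51

I − A =
  [   0.90     0.00    -0.10    -0.30]
  [  -0.15     0.95    -0.15    -0.05]
  [  -0.10    -0.10     1.00    -0.10]
  [  -0.30     0.00    -0.20     0.95]
Compute the cofactors C_ij = (−1)^(i+j)·(3×3 minor ij) of I−A; the adjugate is their transpose:
adj(I−A) = Cᵀ =
  [ 0.86825   0.01550   0.14725   0.29050]
  [ 0.17425   0.72850   0.14850   0.10900]
  [ 0.13450   0.07650   0.72675   0.12300]
  [ 0.30250   0.02100   0.19950   0.83050]
det(I−A) = Σ_j (I−A)_1j·C_1j = (0.90)(0.86825) + (0.00)(0.17425) + (-0.10)(0.13450) + (-0.30)(0.30250) = 0.677225
(I − A)⁻¹ = adj(I−A) / det(I−A) ≈
  [   1.2821     0.0229     0.2174     0.4290]
  [   0.2573     1.0757     0.2193     0.1610]
  [   0.1986     0.1130     1.0731     0.1816]
  [   0.4467     0.0310     0.2946     1.2263]
x = (I − A)⁻¹ d = adj(I−A)·d / det(I−A), with det(I−A) = 0.677225:
  x_T = (0.86825·20 + 0.01550·50 + 0.14725·180 + 0.29050·190) / 0.677225 = 99.84 / 0.677225 ≈ 147.43
  x_I = (0.17425·20 + 0.72850·50 + 0.14850·180 + 0.10900·190) / 0.677225 = 87.35 / 0.677225 ≈ 128.98
  x_F = (0.13450·20 + 0.07650·50 + 0.72675·180 + 0.12300·190) / 0.677225 = 160.70 / 0.677225 ≈ 237.29
  x_D = (0.30250·20 + 0.02100·50 + 0.19950·180 + 0.83050·190) / 0.677225 = 200.805 / 0.677225 ≈ 296.51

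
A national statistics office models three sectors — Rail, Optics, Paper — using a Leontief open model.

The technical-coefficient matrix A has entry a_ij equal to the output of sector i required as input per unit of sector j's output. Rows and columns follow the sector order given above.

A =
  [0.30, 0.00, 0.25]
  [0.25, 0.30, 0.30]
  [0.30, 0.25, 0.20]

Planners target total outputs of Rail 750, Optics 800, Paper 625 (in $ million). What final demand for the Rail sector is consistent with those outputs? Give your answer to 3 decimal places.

d_1 = 368.750

I − A =
  [   0.70     0.00    -0.25]
  [  -0.25     0.70    -0.30]
  [  -0.30    -0.25     0.80]
d = (I − A) x:
  d_1 = (+0.70)·750 + (+0.00)·800 + (-0.25)·625 = 368.750
  d_2 = (-0.25)·750 + (+0.70)·800 + (-0.30)·625 = 185.000
  d_3 = (-0.30)·750 + (-0.25)·800 + (+0.80)·625 = 75.000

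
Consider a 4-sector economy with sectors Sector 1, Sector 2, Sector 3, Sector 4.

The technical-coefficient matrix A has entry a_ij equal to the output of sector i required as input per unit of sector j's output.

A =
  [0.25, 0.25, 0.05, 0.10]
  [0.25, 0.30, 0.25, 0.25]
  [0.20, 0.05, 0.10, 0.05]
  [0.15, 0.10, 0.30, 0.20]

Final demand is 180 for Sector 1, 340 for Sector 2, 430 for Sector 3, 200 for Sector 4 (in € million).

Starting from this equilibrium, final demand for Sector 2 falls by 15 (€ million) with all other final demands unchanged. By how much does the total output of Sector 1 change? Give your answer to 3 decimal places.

Δx_1 = -11.231

I − A =
  [   0.75    -0.25    -0.05    -0.10]
  [  -0.25     0.70    -0.25    -0.25]
  [  -0.20    -0.05     0.90    -0.05]
  [  -0.15    -0.10    -0.30     0.80]
Compute the cofactors C_ij = (−1)^(i+j)·(3×3 minor ij) of I−A; the adjugate is their transpose:
adj(I−A) = Cᵀ =
  [ 0.456000   0.189000   0.119000   0.123500]
  [ 0.266875   0.500875   0.221875   0.203750]
  [ 0.125375   0.076875   0.328875   0.060250]
  [ 0.165875   0.126875   0.173375   0.386750]
det(I−A) = Σ_j (I−A)_1j·C_1j = (0.75)(0.456000) + (-0.25)(0.266875) + (-0.05)(0.125375) + (-0.10)(0.165875) = 0.252425
(I − A)⁻¹ = adj(I−A) / det(I−A) ≈
  [   1.8065     0.7487     0.4714     0.4893]
  [   1.0572     1.9843     0.8790     0.8072]
  [   0.4967     0.3045     1.3029     0.2387]
  [   0.6571     0.5026     0.6868     1.5321]
Δx = (I − A)⁻¹ Δd with Δd having -15 in the Sector 2 component and 0 elsewhere.
So Δx_1 = L_12 · (-15), where L_12 = adj(I−A)_12 / det(I−A) = 0.189000 / 0.252425.
Δx_1 = 0.189000 × (-15) / 0.252425 = -2.835 / 0.252425 ≈ -11.231.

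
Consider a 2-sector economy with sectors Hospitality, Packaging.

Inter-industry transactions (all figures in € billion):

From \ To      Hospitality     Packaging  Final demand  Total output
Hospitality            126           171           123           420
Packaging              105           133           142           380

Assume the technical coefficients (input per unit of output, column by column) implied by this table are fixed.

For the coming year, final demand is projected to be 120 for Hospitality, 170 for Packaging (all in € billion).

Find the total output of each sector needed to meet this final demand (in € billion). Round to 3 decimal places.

x_H = 451.095, x_P = 435.036

Technical coefficients a_ij = z_ij / X_j:
  a_HH = 126/420 = 0.30, a_PH = 105/420 = 0.25
  a_HP = 171/380 = 0.45, a_PP = 133/380 = 0.35
I − A =
  [   0.70    -0.45]
  [  -0.25     0.65]
det(I−A) = (0.70)(0.65) − (-0.45)(-0.25) = 0.3425
adj(I−A) = [[0.65, 0.45], [0.25, 0.70]]
(I − A)⁻¹ = adj(I−A) / det(I−A) ≈
  [   1.8978     1.3139]
  [   0.7299     2.0438]
x = (I − A)⁻¹ d = adj(I−A)·d / det(I−A), with det(I−A) = 0.3425:
  x_H = (0.65·120 + 0.45·170) / 0.3425 = 154.50 / 0.3425 ≈ 451.095
  x_P = (0.25·120 + 0.70·170) / 0.3425 = 149.00 / 0.3425 ≈ 435.036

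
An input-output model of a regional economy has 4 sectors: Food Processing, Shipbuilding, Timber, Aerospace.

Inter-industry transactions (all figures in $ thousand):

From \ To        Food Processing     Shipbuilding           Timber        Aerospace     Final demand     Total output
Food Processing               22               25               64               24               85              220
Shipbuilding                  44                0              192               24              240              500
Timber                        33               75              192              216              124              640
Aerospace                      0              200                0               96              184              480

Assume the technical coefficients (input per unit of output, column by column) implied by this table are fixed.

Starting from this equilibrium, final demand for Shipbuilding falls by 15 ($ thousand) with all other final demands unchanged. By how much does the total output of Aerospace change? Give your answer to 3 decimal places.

Technical coefficients a_ij = z_ij / X_j:
  a_11 = 22/220 = 0.10, a_21 = 44/220 = 0.20, a_31 = 33/220 = 0.15, a_41 = 0/220 = 0.00
  a_12 = 25/500 = 0.05, a_22 = 0/500 = 0.00, a_32 = 75/500 = 0.15, a_42 = 200/500 = 0.40
  a_13 = 64/640 = 0.10, a_23 = 192/640 = 0.30, a_33 = 192/640 = 0.30, a_43 = 0/640 = 0.00
  a_14 = 24/480 = 0.05, a_24 = 24/480 = 0.05, a_34 = 216/480 = 0.45, a_44 = 96/480 = 0.20
I − A =
  [   0.90    -0.05    -0.10    -0.05]
  [  -0.20     1.00    -0.30    -0.05]
  [  -0.15    -0.15     0.70    -0.45]
  [   0.00    -0.40     0.00     0.80]
Compute the cofactors C_ij = (−1)^(i+j)·(3×3 minor ij) of I−A; the adjugate is their transpose:
adj(I−A) = Cᵀ =
  [ 0.456000   0.072000   0.096000   0.087000]
  [ 0.148000   0.492000   0.232000   0.170500]
  [ 0.177000   0.279000   0.690000   0.416625]
  [ 0.074000   0.246000   0.116000   0.562250]
det(I−A) = Σ_j (I−A)_1j·C_1j = (0.90)(0.456000) + (-0.05)(0.148000) + (-0.10)(0.177000) + (-0.05)(0.074000) = 0.3816
(I − A)⁻¹ = adj(I−A) / det(I−A) ≈
  [   1.1950     0.1887     0.2516     0.2280]
  [   0.3878     1.2893     0.6080     0.4468]
  [   0.4638     0.7311     1.8082     1.0918]
  [   0.1939     0.6447     0.3040     1.4734]
Δx = (I − A)⁻¹ Δd with Δd having -15 in the Shipbuilding component and 0 elsewhere.
So Δx_4 = L_42 · (-15), where L_42 = adj(I−A)_42 / det(I−A) = 0.246000 / 0.3816.
Δx_4 = 0.246000 × (-15) / 0.3816 = -3.69 / 0.3816 ≈ -9.670.

Δx_4 = -9.670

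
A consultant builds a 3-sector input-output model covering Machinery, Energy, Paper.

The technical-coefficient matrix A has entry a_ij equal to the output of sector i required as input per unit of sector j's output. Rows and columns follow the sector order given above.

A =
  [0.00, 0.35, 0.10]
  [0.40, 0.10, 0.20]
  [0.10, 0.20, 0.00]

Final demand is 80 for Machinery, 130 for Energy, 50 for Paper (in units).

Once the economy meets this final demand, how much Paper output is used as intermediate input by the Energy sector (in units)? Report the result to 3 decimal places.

I − A =
  [   1.00    -0.35    -0.10]
  [  -0.40     0.90    -0.20]
  [  -0.10    -0.20     1.00]
Cofactors of I−A, C_ij = (−1)^(i+j)·(minor ij) (rows/columns in the sector order above):
  C_11 = (0.90)(1.00) − (-0.20)(-0.20) = 0.8600
  C_12 = −[(-0.40)(1.00) − (-0.20)(-0.10)] = 0.4200
  C_13 = (-0.40)(-0.20) − (0.90)(-0.10) = 0.1700
  C_21 = −[(-0.35)(1.00) − (-0.10)(-0.20)] = 0.3700
  C_22 = (1.00)(1.00) − (-0.10)(-0.10) = 0.9900
  C_23 = −[(1.00)(-0.20) − (-0.35)(-0.10)] = 0.2350
  C_31 = (-0.35)(-0.20) − (-0.10)(0.90) = 0.1600
  C_32 = −[(1.00)(-0.20) − (-0.10)(-0.40)] = 0.2400
  C_33 = (1.00)(0.90) − (-0.35)(-0.40) = 0.7600
det(I−A) = Σ_j (I−A)_1j·C_1j = (1.00)(0.8600) + (-0.35)(0.4200) + (-0.10)(0.1700) = 0.6960
adj(I−A) = Cᵀ =
  [ 0.8600   0.3700   0.1600]
  [ 0.4200   0.9900   0.2400]
  [ 0.1700   0.2350   0.7600]
(I − A)⁻¹ = adj(I−A) / det(I−A) ≈
  [   1.2356     0.5316     0.2299]
  [   0.6034     1.4224     0.3448]
  [   0.2443     0.3376     1.0920]
First solve x = (I − A)⁻¹ d = adj(I−A)·d / det(I−A); in particular x_E = (0.4200·80 + 0.9900·130 + 0.2400·50) / 0.6960 = 174.30 / 0.6960 ≈ 250.43103.
Intermediate flow from P to E: z_PE = a_PE · x_E = 0.20 × 174.30 / 0.6960 = 34.86 / 0.6960 ≈ 50.086.

z_PE = 50.086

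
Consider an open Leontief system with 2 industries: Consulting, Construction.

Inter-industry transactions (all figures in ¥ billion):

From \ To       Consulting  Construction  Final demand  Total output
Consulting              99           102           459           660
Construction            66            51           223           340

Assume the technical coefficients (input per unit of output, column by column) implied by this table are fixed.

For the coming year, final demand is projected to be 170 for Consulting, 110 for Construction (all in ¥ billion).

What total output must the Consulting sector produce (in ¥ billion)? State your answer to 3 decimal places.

x_1 = 256.318

Technical coefficients a_ij = z_ij / X_j:
  a_11 = 99/660 = 0.15, a_21 = 66/660 = 0.10
  a_12 = 102/340 = 0.30, a_22 = 51/340 = 0.15
I − A =
  [   0.85    -0.30]
  [  -0.10     0.85]
det(I−A) = (0.85)(0.85) − (-0.30)(-0.10) = 0.6925
adj(I−A) = [[0.85, 0.30], [0.10, 0.85]]
(I − A)⁻¹ = adj(I−A) / det(I−A) ≈
  [   1.2274     0.4332]
  [   0.1444     1.2274]
x = (I − A)⁻¹ d = adj(I−A)·d / det(I−A), with det(I−A) = 0.6925:
  x_1 = (0.85·170 + 0.30·110) / 0.6925 = 177.50 / 0.6925 ≈ 256.318
  x_2 = (0.10·170 + 0.85·110) / 0.6925 = 110.50 / 0.6925 ≈ 159.567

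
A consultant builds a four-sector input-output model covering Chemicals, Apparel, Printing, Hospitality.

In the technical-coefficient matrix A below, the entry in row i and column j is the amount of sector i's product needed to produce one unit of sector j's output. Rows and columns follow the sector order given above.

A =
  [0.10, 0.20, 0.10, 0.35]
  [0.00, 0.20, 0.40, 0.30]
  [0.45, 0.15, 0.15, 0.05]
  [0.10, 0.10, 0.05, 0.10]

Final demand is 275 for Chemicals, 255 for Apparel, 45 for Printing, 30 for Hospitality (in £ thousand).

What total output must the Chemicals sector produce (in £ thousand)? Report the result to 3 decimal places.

x_C = 574.691

I − A =
  [   0.90    -0.20    -0.10    -0.35]
  [   0.00     0.80    -0.40    -0.30]
  [  -0.45    -0.15     0.85    -0.05]
  [  -0.10    -0.10    -0.05     0.90]
Compute the cofactors C_ij = (−1)^(i+j)·(3×3 minor ij) of I−A; the adjugate is their transpose:
adj(I−A) = Cᵀ =
  [ 0.526250   0.198875   0.172000   0.280500]
  [ 0.196250   0.607625   0.326500   0.297000]
  [ 0.319000   0.218500   0.587000   0.229500]
  [ 0.098000   0.101750   0.088000   0.486000]
det(I−A) = Σ_j (I−A)_1j·C_1j = (0.90)(0.526250) + (-0.20)(0.196250) + (-0.10)(0.319000) + (-0.35)(0.098000) = 0.368175
(I − A)⁻¹ = adj(I−A) / det(I−A) ≈
  [   1.4293     0.5402     0.4672     0.7619]
  [   0.5330     1.6504     0.8868     0.8067]
  [   0.8664     0.5935     1.5944     0.6233]
  [   0.2662     0.2764     0.2390     1.3200]
x = (I − A)⁻¹ d = adj(I−A)·d / det(I−A), with det(I−A) = 0.368175:
  x_C = (0.526250·275 + 0.198875·255 + 0.172000·45 + 0.280500·30) / 0.368175 = 211.586875 / 0.368175 ≈ 574.691
  x_A = (0.196250·275 + 0.607625·255 + 0.326500·45 + 0.297000·30) / 0.368175 = 232.515625 / 0.368175 ≈ 631.536
  x_P = (0.319000·275 + 0.218500·255 + 0.587000·45 + 0.229500·30) / 0.368175 = 176.7425 / 0.368175 ≈ 480.050
  x_H = (0.098000·275 + 0.101750·255 + 0.088000·45 + 0.486000·30) / 0.368175 = 71.43625 / 0.368175 ≈ 194.028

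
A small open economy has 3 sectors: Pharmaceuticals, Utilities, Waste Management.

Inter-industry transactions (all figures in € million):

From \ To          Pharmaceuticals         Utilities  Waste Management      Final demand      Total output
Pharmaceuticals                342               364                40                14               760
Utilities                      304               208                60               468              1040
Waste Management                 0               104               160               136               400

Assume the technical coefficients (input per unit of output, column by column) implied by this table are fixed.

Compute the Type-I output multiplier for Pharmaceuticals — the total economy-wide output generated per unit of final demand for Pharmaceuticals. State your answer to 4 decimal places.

m_P = 4.4411

Technical coefficients a_ij = z_ij / X_j:
  a_PP = 342/760 = 0.45, a_UP = 304/760 = 0.40, a_WP = 0/760 = 0.00
  a_PU = 364/1040 = 0.35, a_UU = 208/1040 = 0.20, a_WU = 104/1040 = 0.10
  a_PW = 40/400 = 0.10, a_UW = 60/400 = 0.15, a_WW = 160/400 = 0.40
I − A =
  [   0.55    -0.35    -0.10]
  [  -0.40     0.80    -0.15]
  [   0.00    -0.10     0.60]
Cofactors of I−A, C_ij = (−1)^(i+j)·(minor ij) (rows/columns in the sector order above):
  C_11 = (0.80)(0.60) − (-0.15)(-0.10) = 0.4650
  C_12 = −[(-0.40)(0.60) − (-0.15)(0.00)] = 0.2400
  C_13 = (-0.40)(-0.10) − (0.80)(0.00) = 0.0400
  C_21 = −[(-0.35)(0.60) − (-0.10)(-0.10)] = 0.2200
  C_22 = (0.55)(0.60) − (-0.10)(0.00) = 0.3300
  C_23 = −[(0.55)(-0.10) − (-0.35)(0.00)] = 0.0550
  C_31 = (-0.35)(-0.15) − (-0.10)(0.80) = 0.1325
  C_32 = −[(0.55)(-0.15) − (-0.10)(-0.40)] = 0.1225
  C_33 = (0.55)(0.80) − (-0.35)(-0.40) = 0.3000
det(I−A) = Σ_j (I−A)_1j·C_1j = (0.55)(0.4650) + (-0.35)(0.2400) + (-0.10)(0.0400) = 0.16775
adj(I−A) = Cᵀ =
  [ 0.4650   0.2200   0.1325]
  [ 0.2400   0.3300   0.1225]
  [ 0.0400   0.0550   0.3000]
(I − A)⁻¹ = adj(I−A) / det(I−A) ≈
  [   2.77198     1.31148     0.78987]
  [   1.43070     1.96721     0.73025]
  [   0.23845     0.32787     1.78838]
The output multiplier for sector j is the column-j sum of the Leontief inverse (I − A)⁻¹ = adj(I−A) / det(I−A).
Column P of adj(I−A): (0.4650, 0.2400, 0.0400); det(I−A) = 0.16775.
m_P = (0.4650 + 0.2400 + 0.0400) / 0.16775 = 0.745 / 0.16775 ≈ 4.4411.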